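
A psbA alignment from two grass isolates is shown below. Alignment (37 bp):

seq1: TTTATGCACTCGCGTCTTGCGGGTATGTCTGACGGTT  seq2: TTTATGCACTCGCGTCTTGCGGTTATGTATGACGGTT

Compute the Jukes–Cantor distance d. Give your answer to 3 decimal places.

0.056

The sequences differ at 2 of 37 sites (23, 29), so p = 2/37 ≈ 0.054054.
d = −(3/4) ln(1 − 4p/3) = −0.75 ln(1 − 0.072072) = −0.75 ln(0.927928)
  = −0.75 × (-0.074801) = 0.056101 substitutions/site.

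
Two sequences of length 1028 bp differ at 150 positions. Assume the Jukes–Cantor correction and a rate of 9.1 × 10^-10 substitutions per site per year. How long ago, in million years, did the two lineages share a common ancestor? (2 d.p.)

p = 150/1028 ≈ 0.145914.
d = −(3/4) ln(1 − 4p/3) = −0.75 ln(1 − 0.194552) = −0.75 ln(0.805448)
  = −0.75 × (-0.216357) = 0.162268 substitutions/site.
Under a molecular clock d = 2μt, so t = d/(2μ) = 0.162268 / (2 × 9.1 × 10^-10) = 89.16 million years.

89.16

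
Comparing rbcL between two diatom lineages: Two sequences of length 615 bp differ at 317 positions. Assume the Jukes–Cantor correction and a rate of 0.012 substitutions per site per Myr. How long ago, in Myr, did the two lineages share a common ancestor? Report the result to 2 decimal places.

p = 317/615 ≈ 0.515447.
d = −(3/4) ln(1 − 4p/3) = −0.75 ln(1 − 0.687263) = −0.75 ln(0.312737)
  = −0.75 × (-1.162393) = 0.871795 substitutions/site.
Under a molecular clock d = 2μt, so t = d/(2μ) = 0.871795 / (2 × 0.012) = 36.32 Myr.

36.32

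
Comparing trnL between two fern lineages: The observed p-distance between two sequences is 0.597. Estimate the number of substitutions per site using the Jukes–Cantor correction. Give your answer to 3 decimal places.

1.192

d = −(3/4) ln(1 − 4p/3) = −0.75 ln(1 − 0.796) = −0.75 ln(0.204)
  = −0.75 × (-1.589635) = 1.192226 substitutions/site.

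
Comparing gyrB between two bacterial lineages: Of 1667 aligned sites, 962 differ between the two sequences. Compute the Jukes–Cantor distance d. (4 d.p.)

1.1005

p = 962/1667 ≈ 0.577085.
d = −(3/4) ln(1 − 4p/3) = −0.75 ln(1 − 0.769447) = −0.75 ln(0.230553)
  = −0.75 × (-1.467275) = 1.100456 substitutions/site.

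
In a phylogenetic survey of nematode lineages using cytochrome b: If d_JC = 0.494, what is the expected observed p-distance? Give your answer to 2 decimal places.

p = (3/4)(1 − e^(−4d/3)) = 0.75 × (1 − e^(-0.658667)) = 0.75 × (1 − 0.517541) = 0.361844.

0.36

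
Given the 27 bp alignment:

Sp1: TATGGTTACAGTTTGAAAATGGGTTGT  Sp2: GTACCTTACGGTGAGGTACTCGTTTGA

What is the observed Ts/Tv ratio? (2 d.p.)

Transitions are A↔G and C↔T; transversions are all other mismatches.
Transitions: 2. Transversions: 12.
R = 2/12 = 0.166666… ≈ 0.17 (to 2 d.p.).

0.17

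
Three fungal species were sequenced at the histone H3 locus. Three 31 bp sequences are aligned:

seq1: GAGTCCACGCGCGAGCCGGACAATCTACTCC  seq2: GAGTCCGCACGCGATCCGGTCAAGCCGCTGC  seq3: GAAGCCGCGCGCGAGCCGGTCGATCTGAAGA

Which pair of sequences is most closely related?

seq1–seq2: 8/31 differ, p = 0.258, d = 0.316.
seq1–seq3: 10/31 differ, p = 0.323, d = 0.422.
seq2–seq3: 10/31 differ, p = 0.323, d = 0.422.
The smallest distance is between seq1 and seq2.

seq1 and seq2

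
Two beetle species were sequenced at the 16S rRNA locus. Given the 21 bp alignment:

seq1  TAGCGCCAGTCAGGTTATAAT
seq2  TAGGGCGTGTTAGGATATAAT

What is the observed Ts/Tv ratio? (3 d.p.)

Transitions are A↔G and C↔T; transversions are all other mismatches.
Transitions: 1. Transversions: 4.
R = 1/4 = 0.250.

0.250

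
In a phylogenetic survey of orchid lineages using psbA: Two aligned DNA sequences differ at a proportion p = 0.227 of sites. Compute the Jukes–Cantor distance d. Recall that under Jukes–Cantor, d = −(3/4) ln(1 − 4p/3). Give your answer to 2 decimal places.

d = −(3/4) ln(1 − 4p/3) = −0.75 ln(1 − 0.302667) = −0.75 ln(0.697333)
  = −0.75 × (-0.360492) = 0.270369 substitutions/site.

0.27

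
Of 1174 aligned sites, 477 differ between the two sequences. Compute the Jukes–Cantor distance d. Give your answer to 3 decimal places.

0.585

p = 477/1174 ≈ 0.406303.
d = −(3/4) ln(1 − 4p/3) = −0.75 ln(1 − 0.541737) = −0.75 ln(0.458263)
  = −0.75 × (-0.780312) = 0.585234 substitutions/site.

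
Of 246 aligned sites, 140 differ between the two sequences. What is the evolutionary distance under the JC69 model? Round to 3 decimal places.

p = 140/246 ≈ 0.569106.
d = −(3/4) ln(1 − 4p/3) = −0.75 ln(1 − 0.758808) = −0.75 ln(0.241192)
  = −0.75 × (-1.422162) = 1.066622 substitutions/site.

1.067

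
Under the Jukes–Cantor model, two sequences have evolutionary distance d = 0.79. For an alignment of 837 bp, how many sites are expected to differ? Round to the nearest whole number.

409

Invert JC69: p = (3/4)(1 − e^(−4d/3)) = 0.75 × (1 − e^(-1.053333)) = 0.75 × (1 − 0.348773) = 0.488420.
Expected differing sites = pL ≈ 0.488420 × 837 = 408.80754 ≈ 409.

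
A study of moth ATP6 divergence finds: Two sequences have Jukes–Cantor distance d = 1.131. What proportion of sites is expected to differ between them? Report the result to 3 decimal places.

p = (3/4)(1 − e^(−4d/3)) = 0.75 × (1 − e^(-1.508)) = 0.75 × (1 − 0.221352) = 0.583986.

0.584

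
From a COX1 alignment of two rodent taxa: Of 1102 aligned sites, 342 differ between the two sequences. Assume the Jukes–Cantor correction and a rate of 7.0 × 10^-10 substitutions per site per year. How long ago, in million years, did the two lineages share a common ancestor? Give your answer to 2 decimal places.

p = 342/1102 ≈ 0.310345.
d = −(3/4) ln(1 − 4p/3) = −0.75 ln(1 − 0.413793) = −0.75 ln(0.586207)
  = −0.75 × (-0.534082) = 0.400562 substitutions/site.
Under a molecular clock d = 2μt, so t = d/(2μ) = 0.400562 / (2 × 7.0 × 10^-10) = 286.12 million years.

286.12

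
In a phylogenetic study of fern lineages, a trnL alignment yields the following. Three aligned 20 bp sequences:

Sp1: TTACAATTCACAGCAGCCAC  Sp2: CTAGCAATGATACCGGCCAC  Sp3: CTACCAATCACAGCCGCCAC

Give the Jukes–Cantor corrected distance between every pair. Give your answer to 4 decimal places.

d(Sp1,Sp2) = 0.5716, d(Sp1,Sp3) = 0.2326, d(Sp2,Sp3) = 0.3041

Sp1–Sp2: 8/20 sites differ → p = 0.4, d = −0.75 ln(1 − 0.533333) = 0.571605 ≈ 0.5716.
Sp1–Sp3: 4/20 sites differ → p = 0.2, d = −0.75 ln(1 − 0.266667) = 0.232617 ≈ 0.2326.
Sp2–Sp3: 5/20 sites differ → p = 0.25, d = −0.75 ln(1 − 0.333333) = 0.304098 ≈ 0.3041.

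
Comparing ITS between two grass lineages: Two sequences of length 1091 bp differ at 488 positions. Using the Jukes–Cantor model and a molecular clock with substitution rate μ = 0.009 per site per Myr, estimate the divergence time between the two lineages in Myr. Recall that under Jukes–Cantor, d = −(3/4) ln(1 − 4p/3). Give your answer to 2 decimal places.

p = 488/1091 ≈ 0.447296.
d = −(3/4) ln(1 − 4p/3) = −0.75 ln(1 − 0.596395) = −0.75 ln(0.403605)
  = −0.75 × (-0.907319) = 0.680489 substitutions/site.
Under a molecular clock d = 2μt, so t = d/(2μ) = 0.680489 / (2 × 0.009) = 37.80 Myr.

37.80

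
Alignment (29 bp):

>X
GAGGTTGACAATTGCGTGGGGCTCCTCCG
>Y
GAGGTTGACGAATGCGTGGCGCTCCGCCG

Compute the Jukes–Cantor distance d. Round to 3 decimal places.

0.152

The sequences differ at 4 of 29 sites (10, 12, 20, 26), so p = 4/29 ≈ 0.137931.
d = −(3/4) ln(1 − 4p/3) = −0.75 ln(1 − 0.183908) = −0.75 ln(0.816092)
  = −0.75 × (-0.203228) = 0.152421 substitutions/site.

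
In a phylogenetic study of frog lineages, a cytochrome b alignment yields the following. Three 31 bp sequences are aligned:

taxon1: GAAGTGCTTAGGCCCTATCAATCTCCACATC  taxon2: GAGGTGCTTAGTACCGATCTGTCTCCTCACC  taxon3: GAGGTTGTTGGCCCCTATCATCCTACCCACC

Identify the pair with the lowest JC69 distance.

taxon1 and taxon2

taxon1–taxon2: 8/31 differ, p = 0.258, d = 0.316.
taxon1–taxon3: 10/31 differ, p = 0.323, d = 0.422.
taxon2–taxon3: 11/31 differ, p = 0.355, d = 0.481.
The smallest distance is between taxon1 and taxon2.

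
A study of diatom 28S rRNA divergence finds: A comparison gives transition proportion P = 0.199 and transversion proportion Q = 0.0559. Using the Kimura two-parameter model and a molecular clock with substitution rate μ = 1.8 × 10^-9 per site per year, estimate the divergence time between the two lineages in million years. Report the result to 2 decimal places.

Under the Kimura two-parameter model, d = −½ ln(1 − 2P − Q) − ¼ ln(1 − 2Q).
1 − 2P − Q = 0.5461, giving −½ ln(0.5461) = 0.302477.
1 − 2Q = 0.8882, giving −¼ ln(0.8882) = 0.029640.
d = 0.302477 + 0.029640 = 0.332117.
Under a molecular clock d = 2μt, so t = d/(2μ) = 0.332117 / (2 × 1.8 × 10^-9) = 92.25 million years.

92.25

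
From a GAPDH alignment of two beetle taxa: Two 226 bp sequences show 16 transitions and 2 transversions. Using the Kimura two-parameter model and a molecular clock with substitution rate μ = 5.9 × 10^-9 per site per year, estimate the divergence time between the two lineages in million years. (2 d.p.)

7.29

P = 16/226 ≈ 0.070796 and Q = 2/226 ≈ 0.00885.
Under the Kimura two-parameter model, d = −½ ln(1 − 2P − Q) − ¼ ln(1 − 2Q).
1 − 2P − Q = 0.849558, giving −½ ln(0.849558) = 0.081520.
1 − 2Q = 0.9823, giving −¼ ln(0.9823) = 0.004465.
d = 0.081520 + 0.004465 = 0.085985.
Under a molecular clock d = 2μt, so t = d/(2μ) = 0.085985 / (2 × 5.9 × 10^-9) = 7.29 million years.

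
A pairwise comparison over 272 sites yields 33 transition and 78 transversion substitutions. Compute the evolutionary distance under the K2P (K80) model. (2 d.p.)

P = 33/272 ≈ 0.121324 and Q = 78/272 ≈ 0.286765.
Under the Kimura two-parameter model, d = −½ ln(1 − 2P − Q) − ¼ ln(1 − 2Q).
1 − 2P − Q = 0.470587, giving −½ ln(0.470587) = 0.376887.
1 − 2Q = 0.42647, giving −¼ ln(0.42647) = 0.213053.
d = 0.376887 + 0.213053 = 0.589940.

0.59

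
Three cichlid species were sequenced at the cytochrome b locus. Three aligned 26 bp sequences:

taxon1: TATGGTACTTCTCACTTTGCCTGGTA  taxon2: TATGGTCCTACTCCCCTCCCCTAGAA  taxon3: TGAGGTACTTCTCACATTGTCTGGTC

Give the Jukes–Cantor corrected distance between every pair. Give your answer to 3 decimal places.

d(taxon1,taxon2) = 0.396, d(taxon1,taxon3) = 0.222, d(taxon2,taxon3) = 0.717

taxon1–taxon2: 8/26 sites differ → p ≈ 0.307692, d = −0.75 ln(1 − 0.410256) = 0.396050 ≈ 0.396.
taxon1–taxon3: 5/26 sites differ → p ≈ 0.192308, d = −0.75 ln(1 − 0.256411) = 0.222200 ≈ 0.222.
taxon2–taxon3: 12/26 sites differ → p ≈ 0.461538, d = −0.75 ln(1 − 0.615384) = 0.716632 ≈ 0.717.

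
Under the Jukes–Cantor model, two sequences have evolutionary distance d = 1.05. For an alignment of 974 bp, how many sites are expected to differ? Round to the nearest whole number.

Invert JC69: p = (3/4)(1 − e^(−4d/3)) = 0.75 × (1 − e^(-1.4)) = 0.75 × (1 − 0.246597) = 0.565052.
Expected differing sites = pL ≈ 0.565052 × 974 = 550.360648 ≈ 550.

550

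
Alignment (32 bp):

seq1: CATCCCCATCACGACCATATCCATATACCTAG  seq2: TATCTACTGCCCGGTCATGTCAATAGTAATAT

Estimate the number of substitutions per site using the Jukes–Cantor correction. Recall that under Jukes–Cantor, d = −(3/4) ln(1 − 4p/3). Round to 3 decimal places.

0.736

The sequences differ at 15 of 32 sites, so p = 15/32 = 0.46875.
d = −(3/4) ln(1 − 4p/3) = −0.75 ln(1 − 0.625) = −0.75 ln(0.375)
  = −0.75 × (-0.980829) = 0.735622 substitutions/site.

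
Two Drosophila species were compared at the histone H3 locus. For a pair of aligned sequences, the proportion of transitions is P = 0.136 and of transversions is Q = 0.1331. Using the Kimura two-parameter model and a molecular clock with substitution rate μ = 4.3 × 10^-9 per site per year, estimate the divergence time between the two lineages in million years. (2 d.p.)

39.19

Under the Kimura two-parameter model, d = −½ ln(1 − 2P − Q) − ¼ ln(1 − 2Q).
1 − 2P − Q = 0.5949, giving −½ ln(0.5949) = 0.259681.
1 − 2Q = 0.7338, giving −¼ ln(0.7338) = 0.077380.
d = 0.259681 + 0.077380 = 0.337061.
Under a molecular clock d = 2μt, so t = d/(2μ) = 0.337061 / (2 × 4.3 × 10^-9) = 39.19 million years.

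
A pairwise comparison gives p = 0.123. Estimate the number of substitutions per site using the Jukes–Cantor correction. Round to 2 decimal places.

d = −(3/4) ln(1 − 4p/3) = −0.75 ln(1 − 0.164) = −0.75 ln(0.836)
  = −0.75 × (-0.179127) = 0.134345 substitutions/site.

0.13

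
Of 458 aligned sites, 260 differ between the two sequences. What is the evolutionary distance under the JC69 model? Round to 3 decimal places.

1.061

p = 260/458 ≈ 0.567686.
d = −(3/4) ln(1 − 4p/3) = −0.75 ln(1 − 0.756915) = −0.75 ln(0.243085)
  = −0.75 × (-1.414344) = 1.060758 substitutions/site.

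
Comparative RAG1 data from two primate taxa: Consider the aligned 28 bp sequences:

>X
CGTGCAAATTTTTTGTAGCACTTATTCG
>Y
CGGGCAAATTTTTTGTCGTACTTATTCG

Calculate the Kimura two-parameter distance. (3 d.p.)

Of 28 sites, 1 differences are transitions and 2 are transversions, so P = 1/28 ≈ 0.035714 and Q = 2/28 ≈ 0.071429.
Under the Kimura two-parameter model, d = −½ ln(1 − 2P − Q) − ¼ ln(1 − 2Q).
1 − 2P − Q = 0.857143, giving −½ ln(0.857143) = 0.077075.
1 − 2Q = 0.857142, giving −¼ ln(0.857142) = 0.038538.
d = 0.077075 + 0.038538 = 0.115613.

0.116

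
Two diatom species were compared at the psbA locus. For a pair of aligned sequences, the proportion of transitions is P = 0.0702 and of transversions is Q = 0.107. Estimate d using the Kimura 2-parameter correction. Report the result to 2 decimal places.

Under the Kimura two-parameter model, d = −½ ln(1 − 2P − Q) − ¼ ln(1 − 2Q).
1 − 2P − Q = 0.7526, giving −½ ln(0.7526) = 0.142111.
1 − 2Q = 0.786, giving −¼ ln(0.786) = 0.060200.
d = 0.142111 + 0.060200 = 0.202311.

0.20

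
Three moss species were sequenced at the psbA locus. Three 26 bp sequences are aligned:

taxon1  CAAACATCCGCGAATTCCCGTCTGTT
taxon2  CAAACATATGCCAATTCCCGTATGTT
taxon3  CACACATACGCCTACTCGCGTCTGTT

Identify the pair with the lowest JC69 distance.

taxon1 and taxon2

taxon1–taxon2: 4/26 differ, p = 0.154, d = 0.172.
taxon1–taxon3: 6/26 differ, p = 0.231, d = 0.276.
taxon2–taxon3: 6/26 differ, p = 0.231, d = 0.276.
The smallest distance is between taxon1 and taxon2.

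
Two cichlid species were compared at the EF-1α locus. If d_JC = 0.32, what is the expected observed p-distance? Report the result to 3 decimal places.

0.260

p = (3/4)(1 − e^(−4d/3)) = 0.75 × (1 − e^(-0.426667)) = 0.75 × (1 − 0.652681) = 0.260489.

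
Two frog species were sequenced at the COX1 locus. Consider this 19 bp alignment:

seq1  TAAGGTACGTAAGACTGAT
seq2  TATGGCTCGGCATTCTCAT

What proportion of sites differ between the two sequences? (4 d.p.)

The sequences differ at 8 of 19 positions (sites 3, 6, 7, 10, 11, 13, 14, 17).
p = 8/19 = 0.421052… ≈ 0.4211 (to 4 d.p.).

0.4211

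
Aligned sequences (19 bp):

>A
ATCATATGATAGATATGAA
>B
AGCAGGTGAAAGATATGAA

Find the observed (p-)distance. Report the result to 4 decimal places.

The sequences differ at 4 of 19 positions (sites 2, 5, 6, 10).
p = 4/19 = 0.210526… ≈ 0.2105 (to 4 d.p.).

0.2105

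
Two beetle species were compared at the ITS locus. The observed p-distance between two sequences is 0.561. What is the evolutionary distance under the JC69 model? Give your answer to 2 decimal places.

d = −(3/4) ln(1 − 4p/3) = −0.75 ln(1 − 0.748) = −0.75 ln(0.252)
  = −0.75 × (-1.378326) = 1.033745 substitutions/site.

1.03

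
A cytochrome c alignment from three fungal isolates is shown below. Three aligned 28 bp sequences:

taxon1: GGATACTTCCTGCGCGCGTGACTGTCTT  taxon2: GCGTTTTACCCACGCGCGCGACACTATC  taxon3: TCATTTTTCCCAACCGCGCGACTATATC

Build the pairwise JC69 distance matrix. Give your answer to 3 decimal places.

taxon1–taxon2: 12/28 sites differ → p ≈ 0.428571, d = −0.75 ln(1 − 0.571428) = 0.635472 ≈ 0.635.
taxon1–taxon3: 12/28 sites differ → p ≈ 0.428571, d = −0.75 ln(1 − 0.571428) = 0.635472 ≈ 0.635.
taxon2–taxon3: 7/28 sites differ → p = 0.25, d = −0.75 ln(1 − 0.333333) = 0.304098 ≈ 0.304.

d(taxon1,taxon2) = 0.635, d(taxon1,taxon3) = 0.635, d(taxon2,taxon3) = 0.304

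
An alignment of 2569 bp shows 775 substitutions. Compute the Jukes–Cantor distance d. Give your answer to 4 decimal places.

p = 775/2569 ≈ 0.301674.
d = −(3/4) ln(1 − 4p/3) = −0.75 ln(1 − 0.402232) = −0.75 ln(0.597768)
  = −0.75 × (-0.514553) = 0.385915 substitutions/site.

0.3859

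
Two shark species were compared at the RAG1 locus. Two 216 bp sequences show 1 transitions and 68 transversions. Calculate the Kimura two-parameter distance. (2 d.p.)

P = 1/216 ≈ 0.00463 and Q = 68/216 ≈ 0.314815.
Under the Kimura two-parameter model, d = −½ ln(1 − 2P − Q) − ¼ ln(1 − 2Q).
1 − 2P − Q = 0.675925, giving −½ ln(0.675925) = 0.195837.
1 − 2Q = 0.37037, giving −¼ ln(0.37037) = 0.248313.
d = 0.195837 + 0.248313 = 0.444150.

0.44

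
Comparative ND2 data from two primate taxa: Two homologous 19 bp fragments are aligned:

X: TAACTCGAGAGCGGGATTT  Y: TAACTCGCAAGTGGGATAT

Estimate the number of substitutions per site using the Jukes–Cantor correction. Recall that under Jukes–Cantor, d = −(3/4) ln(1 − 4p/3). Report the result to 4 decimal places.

0.2471

The sequences differ at 4 of 19 sites (8, 9, 12, 18), so p = 4/19 ≈ 0.210526.
d = −(3/4) ln(1 − 4p/3) = −0.75 ln(1 − 0.280701) = −0.75 ln(0.719299)
  = −0.75 × (-0.329478) = 0.247109 substitutions/site.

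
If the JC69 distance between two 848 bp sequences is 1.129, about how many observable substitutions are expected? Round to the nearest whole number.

Invert JC69: p = (3/4)(1 − e^(−4d/3)) = 0.75 × (1 − e^(-1.505333)) = 0.75 × (1 − 0.221943) = 0.583543.
Expected differing sites = pL ≈ 0.583543 × 848 = 494.844464 ≈ 495.

495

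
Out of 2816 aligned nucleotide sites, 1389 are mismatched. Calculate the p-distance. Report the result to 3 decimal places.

0.493

p = 1389/2816 = 0.493252… ≈ 0.493 (to 3 d.p.).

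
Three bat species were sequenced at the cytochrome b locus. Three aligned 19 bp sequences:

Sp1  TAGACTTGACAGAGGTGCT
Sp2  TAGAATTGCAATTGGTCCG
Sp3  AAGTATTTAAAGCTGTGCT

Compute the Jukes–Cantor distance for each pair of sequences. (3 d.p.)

d(Sp1,Sp2) = 0.507, d(Sp1,Sp3) = 0.507, d(Sp2,Sp3) = 0.749

Sp1–Sp2: 7/19 sites differ → p ≈ 0.368421, d = −0.75 ln(1 − 0.491228) = 0.506816 ≈ 0.507.
Sp1–Sp3: 7/19 sites differ → p ≈ 0.368421, d = −0.75 ln(1 − 0.491228) = 0.506816 ≈ 0.507.
Sp2–Sp3: 9/19 sites differ → p ≈ 0.473684, d = −0.75 ln(1 − 0.631579) = 0.748897 ≈ 0.749.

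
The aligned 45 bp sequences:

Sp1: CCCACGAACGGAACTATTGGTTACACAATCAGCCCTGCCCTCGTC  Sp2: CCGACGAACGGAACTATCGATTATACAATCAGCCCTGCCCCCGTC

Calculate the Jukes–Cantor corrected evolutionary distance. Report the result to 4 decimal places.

0.1203

The sequences differ at 5 of 45 sites (3, 18, 20, 24, 41), so p = 5/45 ≈ 0.111111.
d = −(3/4) ln(1 − 4p/3) = −0.75 ln(1 − 0.148148) = −0.75 ln(0.851852)
  = −0.75 × (-0.160342) = 0.120257 substitutions/site.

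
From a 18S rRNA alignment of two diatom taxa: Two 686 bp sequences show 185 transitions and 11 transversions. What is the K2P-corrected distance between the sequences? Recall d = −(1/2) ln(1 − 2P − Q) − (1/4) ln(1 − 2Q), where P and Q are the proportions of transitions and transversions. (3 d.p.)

P = 185/686 ≈ 0.269679 and Q = 11/686 ≈ 0.016035.
Under the Kimura two-parameter model, d = −½ ln(1 − 2P − Q) − ¼ ln(1 − 2Q).
1 − 2P − Q = 0.444607, giving −½ ln(0.444607) = 0.405282.
1 − 2Q = 0.96793, giving −¼ ln(0.96793) = 0.008149.
d = 0.405282 + 0.008149 = 0.413431.

0.413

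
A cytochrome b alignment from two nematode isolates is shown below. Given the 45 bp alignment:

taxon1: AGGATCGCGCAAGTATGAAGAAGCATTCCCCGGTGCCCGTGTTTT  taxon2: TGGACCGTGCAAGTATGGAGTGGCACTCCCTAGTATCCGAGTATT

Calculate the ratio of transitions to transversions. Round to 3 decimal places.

2.250

Transitions are A↔G and C↔T; transversions are all other mismatches.
Transitions: 9. Transversions: 4.
R = 9/4 = 2.250.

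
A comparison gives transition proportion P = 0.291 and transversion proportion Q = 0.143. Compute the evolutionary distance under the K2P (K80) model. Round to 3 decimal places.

Under the Kimura two-parameter model, d = −½ ln(1 − 2P − Q) − ¼ ln(1 − 2Q).
1 − 2P − Q = 0.275, giving −½ ln(0.275) = 0.645492.
1 − 2Q = 0.714, giving −¼ ln(0.714) = 0.084218.
d = 0.645492 + 0.084218 = 0.729710.

0.730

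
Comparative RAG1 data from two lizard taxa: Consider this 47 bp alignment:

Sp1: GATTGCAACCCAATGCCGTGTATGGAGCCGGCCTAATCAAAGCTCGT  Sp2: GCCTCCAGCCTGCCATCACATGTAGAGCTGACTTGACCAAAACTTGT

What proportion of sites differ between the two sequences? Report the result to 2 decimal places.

0.47

The sequences differ at 22 of 47 positions.
p = 22/47 = 0.468085… ≈ 0.47 (to 2 d.p.).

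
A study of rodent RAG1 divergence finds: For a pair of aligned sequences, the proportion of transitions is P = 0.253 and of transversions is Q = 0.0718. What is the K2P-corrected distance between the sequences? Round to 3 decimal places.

Under the Kimura two-parameter model, d = −½ ln(1 − 2P − Q) − ¼ ln(1 − 2Q).
1 − 2P − Q = 0.4222, giving −½ ln(0.4222) = 0.431138.
1 − 2Q = 0.8564, giving −¼ ln(0.8564) = 0.038754.
d = 0.431138 + 0.038754 = 0.469892.

0.470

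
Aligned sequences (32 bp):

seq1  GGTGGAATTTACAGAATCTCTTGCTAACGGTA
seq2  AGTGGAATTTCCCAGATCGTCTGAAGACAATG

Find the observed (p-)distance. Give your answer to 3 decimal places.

The sequences differ at 14 of 32 positions.
p = 14/32 = 0.4375 ≈ 0.438 (to 3 d.p.).

0.438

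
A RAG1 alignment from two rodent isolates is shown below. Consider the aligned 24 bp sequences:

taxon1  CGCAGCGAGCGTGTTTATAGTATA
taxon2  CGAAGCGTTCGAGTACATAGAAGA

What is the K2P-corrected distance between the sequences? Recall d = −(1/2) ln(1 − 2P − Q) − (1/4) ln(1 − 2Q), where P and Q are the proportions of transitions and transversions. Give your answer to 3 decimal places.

Of 24 sites, 1 differences are transitions and 7 are transversions, so P = 1/24 ≈ 0.041667 and Q = 7/24 ≈ 0.291667.
Under the Kimura two-parameter model, d = −½ ln(1 − 2P − Q) − ¼ ln(1 − 2Q).
1 − 2P − Q = 0.624999, giving −½ ln(0.624999) = 0.235003.
1 − 2Q = 0.416666, giving −¼ ln(0.416666) = 0.218868.
d = 0.235003 + 0.218868 = 0.453871.

0.454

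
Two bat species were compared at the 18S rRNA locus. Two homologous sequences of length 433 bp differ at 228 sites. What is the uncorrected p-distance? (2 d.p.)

p = 228/433 = 0.526558… ≈ 0.53 (to 2 d.p.).

0.53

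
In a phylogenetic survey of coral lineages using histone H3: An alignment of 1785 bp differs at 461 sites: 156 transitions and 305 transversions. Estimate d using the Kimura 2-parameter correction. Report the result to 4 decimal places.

P = 156/1785 ≈ 0.087395 and Q = 305/1785 ≈ 0.170868.
Under the Kimura two-parameter model, d = −½ ln(1 − 2P − Q) − ¼ ln(1 − 2Q).
1 − 2P − Q = 0.654342, giving −½ ln(0.654342) = 0.212063.
1 − 2Q = 0.658264, giving −¼ ln(0.658264) = 0.104537.
d = 0.212063 + 0.104537 = 0.316600.

0.3166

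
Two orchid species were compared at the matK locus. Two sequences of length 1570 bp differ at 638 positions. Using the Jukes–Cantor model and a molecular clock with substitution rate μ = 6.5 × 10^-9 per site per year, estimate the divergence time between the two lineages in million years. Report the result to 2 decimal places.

45.03

p = 638/1570 ≈ 0.406369.
d = −(3/4) ln(1 − 4p/3) = −0.75 ln(1 − 0.541825) = −0.75 ln(0.458175)
  = −0.75 × (-0.780504) = 0.585378 substitutions/site.
Under a molecular clock d = 2μt, so t = d/(2μ) = 0.585378 / (2 × 6.5 × 10^-9) = 45.03 million years.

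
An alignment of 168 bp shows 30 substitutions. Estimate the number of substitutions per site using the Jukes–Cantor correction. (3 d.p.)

0.204

p = 30/168 ≈ 0.178571.
d = −(3/4) ln(1 − 4p/3) = −0.75 ln(1 − 0.238095) = −0.75 ln(0.761905)
  = −0.75 × (-0.271933) = 0.203950 substitutions/site.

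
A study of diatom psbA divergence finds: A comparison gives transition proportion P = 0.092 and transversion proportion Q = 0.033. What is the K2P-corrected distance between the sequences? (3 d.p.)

0.139

Under the Kimura two-parameter model, d = −½ ln(1 − 2P − Q) − ¼ ln(1 − 2Q).
1 − 2P − Q = 0.783, giving −½ ln(0.783) = 0.122311.
1 − 2Q = 0.934, giving −¼ ln(0.934) = 0.017070.
d = 0.122311 + 0.017070 = 0.139381.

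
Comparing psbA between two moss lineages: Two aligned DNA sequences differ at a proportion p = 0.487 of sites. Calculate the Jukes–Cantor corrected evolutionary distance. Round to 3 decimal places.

d = −(3/4) ln(1 − 4p/3) = −0.75 ln(1 − 0.649333) = −0.75 ln(0.350667)
  = −0.75 × (-1.047918) = 0.785939 substitutions/site.

0.786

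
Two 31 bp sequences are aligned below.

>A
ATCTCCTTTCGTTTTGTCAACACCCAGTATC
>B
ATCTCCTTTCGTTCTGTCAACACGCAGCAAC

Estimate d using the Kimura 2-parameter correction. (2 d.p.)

Of 31 sites, 2 differences are transitions and 2 are transversions, so P = 2/31 ≈ 0.064516 and Q = 2/31 ≈ 0.064516.
Under the Kimura two-parameter model, d = −½ ln(1 − 2P − Q) − ¼ ln(1 − 2Q).
1 − 2P − Q = 0.806452, giving −½ ln(0.806452) = 0.107555.
1 − 2Q = 0.870968, giving −¼ ln(0.870968) = 0.034538.
d = 0.107555 + 0.034538 = 0.142093.

0.14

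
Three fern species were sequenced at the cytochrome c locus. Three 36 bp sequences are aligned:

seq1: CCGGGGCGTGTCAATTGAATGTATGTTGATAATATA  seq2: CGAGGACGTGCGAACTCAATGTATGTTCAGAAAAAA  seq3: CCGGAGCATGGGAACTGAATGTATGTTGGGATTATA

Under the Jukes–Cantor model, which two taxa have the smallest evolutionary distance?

seq1–seq2: 11/36 differ, p = 0.306, d = 0.392.
seq1–seq3: 8/36 differ, p = 0.222, d = 0.264.
seq2–seq3: 12/36 differ, p = 0.333, d = 0.441.
The smallest distance is between seq1 and seq3.

seq1 and seq3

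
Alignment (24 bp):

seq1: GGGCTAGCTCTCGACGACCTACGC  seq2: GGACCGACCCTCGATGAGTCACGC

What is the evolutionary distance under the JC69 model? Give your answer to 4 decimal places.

The sequences differ at 9 of 24 sites (3, 5, 6, 7, 9, 15, 18, 19, 20), so p = 9/24 = 0.375.
d = −(3/4) ln(1 − 4p/3) = −0.75 ln(1 − 0.5) = −0.75 ln(0.5)
  = −0.75 × (-0.693147) = 0.519860 substitutions/site.

0.5199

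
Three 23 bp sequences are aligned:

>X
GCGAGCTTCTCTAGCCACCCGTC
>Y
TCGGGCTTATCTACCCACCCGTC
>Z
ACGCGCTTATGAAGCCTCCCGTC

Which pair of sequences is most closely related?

X and Y

X–Y: 4/23 differ, p = 0.174, d = 0.198.
X–Z: 6/23 differ, p = 0.261, d = 0.321.
Y–Z: 6/23 differ, p = 0.261, d = 0.321.
The smallest distance is between X and Y.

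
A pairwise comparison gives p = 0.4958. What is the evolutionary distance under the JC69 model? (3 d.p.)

0.811

d = −(3/4) ln(1 − 4p/3) = −0.75 ln(1 − 0.661067) = −0.75 ln(0.338933)
  = −0.75 × (-1.081953) = 0.811465 substitutions/site.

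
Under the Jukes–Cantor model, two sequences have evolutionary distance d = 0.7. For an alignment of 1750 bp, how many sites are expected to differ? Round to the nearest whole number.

796

Invert JC69: p = (3/4)(1 − e^(−4d/3)) = 0.75 × (1 − e^(-0.933333)) = 0.75 × (1 − 0.393241) = 0.455069.
Expected differing sites = pL ≈ 0.455069 × 1750 = 796.37075 ≈ 796.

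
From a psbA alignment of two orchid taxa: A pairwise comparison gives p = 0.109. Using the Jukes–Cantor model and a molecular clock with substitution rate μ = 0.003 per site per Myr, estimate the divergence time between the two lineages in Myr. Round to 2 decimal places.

d = −(3/4) ln(1 − 4p/3) = −0.75 ln(1 − 0.145333) = −0.75 ln(0.854667)
  = −0.75 × (-0.157043) = 0.117782 substitutions/site.
Under a molecular clock d = 2μt, so t = d/(2μ) = 0.117782 / (2 × 0.003) = 19.63 Myr.

19.63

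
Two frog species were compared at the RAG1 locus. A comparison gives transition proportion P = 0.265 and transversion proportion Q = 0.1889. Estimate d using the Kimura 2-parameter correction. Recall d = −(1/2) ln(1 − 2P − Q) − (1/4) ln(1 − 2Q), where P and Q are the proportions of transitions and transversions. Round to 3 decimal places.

0.753

Under the Kimura two-parameter model, d = −½ ln(1 − 2P − Q) − ¼ ln(1 − 2Q).
1 − 2P − Q = 0.2811, giving −½ ln(0.2811) = 0.634522.
1 − 2Q = 0.6222, giving −¼ ln(0.6222) = 0.118623.
d = 0.634522 + 0.118623 = 0.753145.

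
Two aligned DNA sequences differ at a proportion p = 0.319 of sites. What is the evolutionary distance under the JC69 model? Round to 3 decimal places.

d = −(3/4) ln(1 − 4p/3) = −0.75 ln(1 − 0.425333) = −0.75 ln(0.574667)
  = −0.75 × (-0.553965) = 0.415474 substitutions/site.

0.415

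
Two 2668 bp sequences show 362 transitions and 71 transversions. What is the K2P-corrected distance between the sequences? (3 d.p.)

P = 362/2668 ≈ 0.135682 and Q = 71/2668 ≈ 0.026612.
Under the Kimura two-parameter model, d = −½ ln(1 − 2P − Q) − ¼ ln(1 − 2Q).
1 − 2P − Q = 0.702024, giving −½ ln(0.702024) = 0.176894.
1 − 2Q = 0.946776, giving −¼ ln(0.946776) = 0.013673.
d = 0.176894 + 0.013673 = 0.190567.

0.191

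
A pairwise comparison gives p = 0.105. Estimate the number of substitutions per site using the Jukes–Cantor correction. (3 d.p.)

d = −(3/4) ln(1 − 4p/3) = −0.75 ln(1 − 0.14) = −0.75 ln(0.86)
  = −0.75 × (-0.150823) = 0.113117 substitutions/site.

0.113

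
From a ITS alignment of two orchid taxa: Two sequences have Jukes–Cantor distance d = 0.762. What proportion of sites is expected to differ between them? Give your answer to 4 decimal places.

p = (3/4)(1 − e^(−4d/3)) = 0.75 × (1 − e^(-1.016)) = 0.75 × (1 − 0.362040) = 0.478470.

0.4785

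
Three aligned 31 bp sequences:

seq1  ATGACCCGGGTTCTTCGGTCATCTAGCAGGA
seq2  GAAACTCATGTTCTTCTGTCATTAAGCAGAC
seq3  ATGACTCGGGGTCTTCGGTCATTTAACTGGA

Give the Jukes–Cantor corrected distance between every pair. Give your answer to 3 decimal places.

d(seq1,seq2) = 0.481, d(seq1,seq3) = 0.182, d(seq2,seq3) = 0.544

seq1–seq2: 11/31 sites differ → p ≈ 0.354839, d = −0.75 ln(1 − 0.473119) = 0.480585 ≈ 0.481.
seq1–seq3: 5/31 sites differ → p ≈ 0.16129, d = −0.75 ln(1 − 0.215053) = 0.181604 ≈ 0.182.
seq2–seq3: 12/31 sites differ → p ≈ 0.387097, d = −0.75 ln(1 − 0.516129) = 0.544453 ≈ 0.544.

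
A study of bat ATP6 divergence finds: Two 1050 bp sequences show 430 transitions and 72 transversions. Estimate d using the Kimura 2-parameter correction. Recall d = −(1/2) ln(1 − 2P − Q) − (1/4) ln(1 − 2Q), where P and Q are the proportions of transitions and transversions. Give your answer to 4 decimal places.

P = 430/1050 ≈ 0.409524 and Q = 72/1050 ≈ 0.068571.
Under the Kimura two-parameter model, d = −½ ln(1 − 2P − Q) − ¼ ln(1 − 2Q).
1 − 2P − Q = 0.112381, giving −½ ln(0.112381) = 1.092930.
1 − 2Q = 0.862858, giving −¼ ln(0.862858) = 0.036876.
d = 1.092930 + 0.036876 = 1.129806.

1.1298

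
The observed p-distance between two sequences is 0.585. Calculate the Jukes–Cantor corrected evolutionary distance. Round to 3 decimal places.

1.136

d = −(3/4) ln(1 − 4p/3) = −0.75 ln(1 − 0.78) = −0.75 ln(0.22)
  = −0.75 × (-1.514128) = 1.135596 substitutions/site.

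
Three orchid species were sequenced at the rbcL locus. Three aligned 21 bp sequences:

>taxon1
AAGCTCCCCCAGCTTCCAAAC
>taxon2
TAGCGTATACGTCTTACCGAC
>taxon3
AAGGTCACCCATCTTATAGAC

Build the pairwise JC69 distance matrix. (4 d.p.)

taxon1–taxon2: 11/21 sites differ → p ≈ 0.52381, d = −0.75 ln(1 − 0.698413) = 0.899023 ≈ 0.8990.
taxon1–taxon3: 6/21 sites differ → p ≈ 0.285714, d = −0.75 ln(1 − 0.380952) = 0.359679 ≈ 0.3597.
taxon2–taxon3: 9/21 sites differ → p ≈ 0.428571, d = −0.75 ln(1 − 0.571428) = 0.635472 ≈ 0.6355.

d(taxon1,taxon2) = 0.8990, d(taxon1,taxon3) = 0.3597, d(taxon2,taxon3) = 0.6355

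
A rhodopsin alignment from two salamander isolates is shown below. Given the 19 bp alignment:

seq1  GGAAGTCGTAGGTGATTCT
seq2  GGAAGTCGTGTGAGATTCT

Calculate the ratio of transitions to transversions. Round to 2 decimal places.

0.50

Transitions are A↔G and C↔T; transversions are all other mismatches.
Transitions: 1. Transversions: 2.
R = 1/2 = 0.50.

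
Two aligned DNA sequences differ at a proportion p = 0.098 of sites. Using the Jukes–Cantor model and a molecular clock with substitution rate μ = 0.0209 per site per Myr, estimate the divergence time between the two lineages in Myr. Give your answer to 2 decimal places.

2.51

d = −(3/4) ln(1 − 4p/3) = −0.75 ln(1 − 0.130667) = −0.75 ln(0.869333)
  = −0.75 × (-0.140029) = 0.105022 substitutions/site.
Under a molecular clock d = 2μt, so t = d/(2μ) = 0.105022 / (2 × 0.0209) = 2.51 Myr.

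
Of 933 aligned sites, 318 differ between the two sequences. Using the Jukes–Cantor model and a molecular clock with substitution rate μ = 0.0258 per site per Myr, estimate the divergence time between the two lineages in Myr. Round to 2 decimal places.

8.81

p = 318/933 ≈ 0.340836.
d = −(3/4) ln(1 − 4p/3) = −0.75 ln(1 − 0.454448) = −0.75 ln(0.545552)
  = −0.75 × (-0.605957) = 0.454468 substitutions/site.
Under a molecular clock d = 2μt, so t = d/(2μ) = 0.454468 / (2 × 0.0258) = 8.81 Myr.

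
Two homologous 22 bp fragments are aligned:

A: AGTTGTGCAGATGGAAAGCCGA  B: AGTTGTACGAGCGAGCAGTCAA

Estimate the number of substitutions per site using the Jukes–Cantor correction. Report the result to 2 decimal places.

The sequences differ at 10 of 22 sites (7, 9, 10, 11, 12, 14, 15, 16, 19, 21), so p = 10/22 ≈ 0.454545.
d = −(3/4) ln(1 − 4p/3) = −0.75 ln(1 − 0.60606) = −0.75 ln(0.39394)
  = −0.75 × (-0.931557) = 0.698668 substitutions/site.

0.70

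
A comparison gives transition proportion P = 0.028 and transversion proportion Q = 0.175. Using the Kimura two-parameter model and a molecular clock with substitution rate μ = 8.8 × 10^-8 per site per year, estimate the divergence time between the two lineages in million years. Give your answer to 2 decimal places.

1.36

Under the Kimura two-parameter model, d = −½ ln(1 − 2P − Q) − ¼ ln(1 − 2Q).
1 − 2P − Q = 0.769, giving −½ ln(0.769) = 0.131332.
1 − 2Q = 0.65, giving −¼ ln(0.65) = 0.107696.
d = 0.131332 + 0.107696 = 0.239028.
Under a molecular clock d = 2μt, so t = d/(2μ) = 0.239028 / (2 × 8.8 × 10^-8) = 1.36 million years.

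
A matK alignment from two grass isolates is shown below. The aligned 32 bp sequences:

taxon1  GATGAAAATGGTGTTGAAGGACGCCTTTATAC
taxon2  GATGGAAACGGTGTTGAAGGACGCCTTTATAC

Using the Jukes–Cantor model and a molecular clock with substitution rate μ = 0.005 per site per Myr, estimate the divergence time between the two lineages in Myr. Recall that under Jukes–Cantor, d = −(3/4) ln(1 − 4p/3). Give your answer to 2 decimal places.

The sequences differ at 2 of 32 sites (5, 9), so p = 2/32 = 0.0625.
d = −(3/4) ln(1 − 4p/3) = −0.75 ln(1 − 0.083333) = −0.75 ln(0.916667)
  = −0.75 × (-0.087011) = 0.065258 substitutions/site.
Under a molecular clock d = 2μt, so t = d/(2μ) = 0.065258 / (2 × 0.005) = 6.53 Myr.

6.53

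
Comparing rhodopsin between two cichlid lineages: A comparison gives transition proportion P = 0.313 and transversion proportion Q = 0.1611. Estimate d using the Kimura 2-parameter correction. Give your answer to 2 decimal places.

0.87

Under the Kimura two-parameter model, d = −½ ln(1 − 2P − Q) − ¼ ln(1 − 2Q).
1 − 2P − Q = 0.2129, giving −½ ln(0.2129) = 0.773466.
1 − 2Q = 0.6778, giving −¼ ln(0.6778) = 0.097226.
d = 0.773466 + 0.097226 = 0.870692.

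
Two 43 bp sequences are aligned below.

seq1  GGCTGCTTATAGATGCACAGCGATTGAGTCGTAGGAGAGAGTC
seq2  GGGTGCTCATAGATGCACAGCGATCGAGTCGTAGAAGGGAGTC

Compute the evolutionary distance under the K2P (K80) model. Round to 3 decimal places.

Of 43 sites, 4 differences are transitions and 1 are transversions, so P = 4/43 ≈ 0.093023 and Q = 1/43 ≈ 0.023256.
Under the Kimura two-parameter model, d = −½ ln(1 − 2P − Q) − ¼ ln(1 − 2Q).
1 − 2P − Q = 0.790698, giving −½ ln(0.790698) = 0.117420.
1 − 2Q = 0.953488, giving −¼ ln(0.953488) = 0.011907.
d = 0.117420 + 0.011907 = 0.129327.

0.129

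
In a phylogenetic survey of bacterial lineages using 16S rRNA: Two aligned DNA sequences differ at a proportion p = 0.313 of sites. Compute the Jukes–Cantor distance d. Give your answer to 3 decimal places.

0.405

d = −(3/4) ln(1 − 4p/3) = −0.75 ln(1 − 0.417333) = −0.75 ln(0.582667)
  = −0.75 × (-0.540139) = 0.405104 substitutions/site.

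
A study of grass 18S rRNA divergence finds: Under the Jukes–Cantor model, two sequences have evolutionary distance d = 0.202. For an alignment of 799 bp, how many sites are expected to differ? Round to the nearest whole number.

Invert JC69: p = (3/4)(1 − e^(−4d/3)) = 0.75 × (1 − e^(-0.269333)) = 0.75 × (1 − 0.763889) = 0.177083.
Expected differing sites = pL ≈ 0.177083 × 799 = 141.489317 ≈ 141.

141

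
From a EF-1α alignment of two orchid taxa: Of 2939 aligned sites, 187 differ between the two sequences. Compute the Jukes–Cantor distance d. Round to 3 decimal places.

0.066

p = 187/2939 ≈ 0.063627.
d = −(3/4) ln(1 − 4p/3) = −0.75 ln(1 − 0.084836) = −0.75 ln(0.915164)
  = −0.75 × (-0.088652) = 0.066489 substitutions/site.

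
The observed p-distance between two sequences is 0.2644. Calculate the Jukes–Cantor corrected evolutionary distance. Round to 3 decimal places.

d = −(3/4) ln(1 − 4p/3) = −0.75 ln(1 − 0.352533) = −0.75 ln(0.647467)
  = −0.75 × (-0.434687) = 0.326015 substitutions/site.

0.326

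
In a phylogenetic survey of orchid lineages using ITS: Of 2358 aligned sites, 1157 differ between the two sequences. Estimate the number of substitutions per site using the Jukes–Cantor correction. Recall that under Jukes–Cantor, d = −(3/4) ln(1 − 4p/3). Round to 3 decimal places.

0.796

p = 1157/2358 ≈ 0.49067.
d = −(3/4) ln(1 − 4p/3) = −0.75 ln(1 − 0.654227) = −0.75 ln(0.345773)
  = −0.75 × (-1.061973) = 0.796480 substitutions/site.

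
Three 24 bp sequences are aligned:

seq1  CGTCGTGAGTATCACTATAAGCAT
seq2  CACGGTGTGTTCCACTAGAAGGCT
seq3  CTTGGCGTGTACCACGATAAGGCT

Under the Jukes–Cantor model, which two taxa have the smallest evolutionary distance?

seq2 and seq3

seq1–seq2: 9/24 differ, p = 0.375, d = 0.520.
seq1–seq3: 8/24 differ, p = 0.333, d = 0.441.
seq2–seq3: 6/24 differ, p = 0.250, d = 0.304.
The smallest distance is between seq2 and seq3.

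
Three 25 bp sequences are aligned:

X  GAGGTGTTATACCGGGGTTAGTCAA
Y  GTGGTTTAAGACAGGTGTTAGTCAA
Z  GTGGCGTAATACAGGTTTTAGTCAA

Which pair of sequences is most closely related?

Y and Z

X–Y: 6/25 differ, p = 0.240, d = 0.289.
X–Z: 6/25 differ, p = 0.240, d = 0.289.
Y–Z: 4/25 differ, p = 0.160, d = 0.180.
The smallest distance is between Y and Z.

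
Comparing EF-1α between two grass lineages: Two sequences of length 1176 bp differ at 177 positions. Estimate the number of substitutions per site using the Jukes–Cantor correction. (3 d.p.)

p = 177/1176 ≈ 0.15051.
d = −(3/4) ln(1 − 4p/3) = −0.75 ln(1 − 0.20068) = −0.75 ln(0.79932)
  = −0.75 × (-0.223994) = 0.167996 substitutions/site.

0.168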